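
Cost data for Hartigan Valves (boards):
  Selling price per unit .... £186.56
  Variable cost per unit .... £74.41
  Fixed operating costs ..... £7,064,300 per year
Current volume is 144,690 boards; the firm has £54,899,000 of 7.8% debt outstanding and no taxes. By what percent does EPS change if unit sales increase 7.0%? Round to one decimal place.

Total contribution margin = 144,690 × £112.15 = £16,226,983.50.
Operating income = contribution − fixed costs = £16,226,983.50 − £7,064,300 = £9,162,683.50.
After interest of £4,282,122.00, pre-tax earnings = £4,880,561.50.
Degree of combined leverage = contribution ÷ (EBIT − I) = £16,226,983.50 ÷ £4,880,561.50 = 3.3248.
EPS therefore changes by 3.3248 × (+7.0%) = +23.3%.

+23.3%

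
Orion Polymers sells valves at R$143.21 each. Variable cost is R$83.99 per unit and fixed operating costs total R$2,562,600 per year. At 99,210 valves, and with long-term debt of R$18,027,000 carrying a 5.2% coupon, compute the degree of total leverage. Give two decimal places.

Contribution at this volume is 99,210 × R$59.22 = R$5,875,216.20.
EBIT = R$5,875,216.20 − R$2,562,600 = R$3,312,616.20. Interest = R$937,404.00.
DOL = R$5,875,216.20 ÷ R$3,312,616.20 = 1.7736; DFL = R$3,312,616.20 ÷ R$2,375,212.20 = 1.3947.
DCL = DOL × DFL = 1.7736 × 1.3947 = 2.4736.

2.47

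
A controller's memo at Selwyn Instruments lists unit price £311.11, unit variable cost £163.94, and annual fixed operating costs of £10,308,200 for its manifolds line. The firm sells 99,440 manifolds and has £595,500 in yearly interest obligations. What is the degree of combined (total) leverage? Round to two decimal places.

Total contribution margin = 99,440 × £147.17 = £14,634,584.80.
EBIT = £14,634,584.80 − £10,308,200 = £4,326,384.80. Interest = £595,500.00, so EBIT − I = £3,730,884.80.
DCL = contribution ÷ (EBIT − I) = £14,634,584.80 ÷ £3,730,884.80 = 3.9226.

3.92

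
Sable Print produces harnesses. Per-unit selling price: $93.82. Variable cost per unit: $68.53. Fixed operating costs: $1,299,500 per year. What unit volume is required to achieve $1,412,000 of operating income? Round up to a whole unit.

Each unit contributes $93.82 − $68.53 = $25.29.
Units = (FC + target) / CM = ($1,299,500 + $1,412,000) / $25.29 = 107,216.29, so 107,217 harnesses.

107,217 harnesses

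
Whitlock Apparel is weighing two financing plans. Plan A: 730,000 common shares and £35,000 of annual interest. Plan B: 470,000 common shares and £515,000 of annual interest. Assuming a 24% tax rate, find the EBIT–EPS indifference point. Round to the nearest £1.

Set EPS_A = EPS_B: (EBIT − £35,000)(1 − 0.24) ÷ 730,000 = (EBIT − £515,000)(1 − 0.24) ÷ 470,000.
The (1 − t) factor cancels: (EBIT − 35,000) × 470,000 = (EBIT − 515,000) × 730,000.
Solving, EBIT = (515,000·730,000 − 35,000·470,000) / (730,000 − 470,000) = 359,500,000,000 / 260,000 = 1,382,692.31.

£1,382,692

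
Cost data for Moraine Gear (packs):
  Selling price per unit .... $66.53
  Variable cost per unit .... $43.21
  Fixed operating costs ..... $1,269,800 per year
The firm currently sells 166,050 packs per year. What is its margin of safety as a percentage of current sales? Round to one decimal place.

67.2%

Unit CM = price − variable cost = $66.53 − $43.21 = $23.32. Break-even units = $1,269,800 ÷ $23.32 = 54,451.11; break-even revenue = 54,451.11 × $66.53 = $3,622,632.68.
Actual sales revenue = 166,050 × $66.53 = $11,047,306.50.
Margin of safety = ($11,047,306.50 − $3,622,632.68) ÷ $11,047,306.50 = 67.2%.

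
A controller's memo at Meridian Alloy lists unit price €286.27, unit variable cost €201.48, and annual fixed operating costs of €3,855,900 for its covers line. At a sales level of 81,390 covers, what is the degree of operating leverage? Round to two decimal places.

2.27

Total contribution margin = 81,390 × €84.79 = €6,901,058.10.
EBIT = €6,901,058.10 − €3,855,900 = €3,045,158.10.
So DOL = total CM / EBIT = €6,901,058.10 / €3,045,158.10 = 2.2662.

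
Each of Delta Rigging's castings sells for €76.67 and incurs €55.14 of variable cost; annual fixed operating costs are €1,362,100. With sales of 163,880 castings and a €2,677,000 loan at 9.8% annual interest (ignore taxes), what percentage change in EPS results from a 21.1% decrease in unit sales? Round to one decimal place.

-39.1%

At 163,880 units, contribution = 163,880 × €21.53 = €3,528,336.40.
EBIT = €3,528,336.40 − €1,362,100 = €2,166,236.40.
After interest of €262,346.00, pre-tax earnings = €1,903,890.40.
Degree of combined leverage = contribution ÷ (EBIT − I) = €3,528,336.40 ÷ €1,903,890.40 = 1.8532.
%ΔEPS = DCL × %ΔSales = 1.8532 × -21.1% = -39.1%.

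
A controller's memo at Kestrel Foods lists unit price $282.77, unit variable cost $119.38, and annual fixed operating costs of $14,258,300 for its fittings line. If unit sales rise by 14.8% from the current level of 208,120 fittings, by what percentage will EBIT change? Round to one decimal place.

+25.5%

Contribution at this volume is 208,120 × $163.39 = $34,004,726.80.
Operating income = contribution − fixed costs = $34,004,726.80 − $14,258,300 = $19,746,426.80.
DOL = contribution ÷ EBIT = $34,004,726.80 ÷ $19,746,426.80 = 1.7221.
%ΔEBIT = DOL × %ΔSales = 1.7221 × +14.8% = +25.5%.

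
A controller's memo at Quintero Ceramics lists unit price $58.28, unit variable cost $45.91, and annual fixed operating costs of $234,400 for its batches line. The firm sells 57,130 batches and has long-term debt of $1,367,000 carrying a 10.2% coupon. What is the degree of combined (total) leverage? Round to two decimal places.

2.12

At 57,130 units, contribution = 57,130 × $12.37 = $706,698.10.
EBIT = $706,698.10 − $234,400 = $472,298.10. Interest = $139,434.00, so EBIT − I = $332,864.10.
DCL = contribution ÷ (EBIT − I) = $706,698.10 ÷ $332,864.10 = 2.1231.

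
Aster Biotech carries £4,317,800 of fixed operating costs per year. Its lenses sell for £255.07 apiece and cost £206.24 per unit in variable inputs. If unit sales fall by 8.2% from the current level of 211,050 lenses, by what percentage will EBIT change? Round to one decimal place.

Total contribution margin = 211,050 × £48.83 = £10,305,571.50.
Operating income = contribution − fixed costs = £10,305,571.50 − £4,317,800 = £5,987,771.50.
Degree of operating leverage = £10,305,571.50 / £5,987,771.50 = 1.7211.
Operating income changes by 1.7211 × -8.2% = -14.1%.

-14.1%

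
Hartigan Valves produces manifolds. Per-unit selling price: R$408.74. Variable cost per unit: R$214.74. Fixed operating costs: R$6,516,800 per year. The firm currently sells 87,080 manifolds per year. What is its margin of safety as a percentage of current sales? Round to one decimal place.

Unit CM = price − variable cost = R$408.74 − R$214.74 = R$194.00. Break-even units = R$6,516,800 ÷ R$194.00 = 33,591.75; break-even revenue = 33,591.75 × R$408.74 = R$13,730,292.95.
Actual sales revenue = 87,080 × R$408.74 = R$35,593,079.20.
Margin of safety = (R$35,593,079.20 − R$13,730,292.95) ÷ R$35,593,079.20 = 61.4%.

61.4%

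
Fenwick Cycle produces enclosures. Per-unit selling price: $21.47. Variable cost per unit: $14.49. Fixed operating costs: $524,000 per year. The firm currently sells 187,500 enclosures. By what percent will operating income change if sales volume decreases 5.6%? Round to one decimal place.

Total contribution margin = 187,500 × $6.98 = $1,308,750.00.
Operating income = contribution − fixed costs = $1,308,750.00 − $524,000 = $784,750.00.
DOL = contribution ÷ EBIT = $1,308,750.00 ÷ $784,750.00 = 1.6677.
%ΔEBIT = DOL × %ΔSales = 1.6677 × -5.6% = -9.3%.

-9.3%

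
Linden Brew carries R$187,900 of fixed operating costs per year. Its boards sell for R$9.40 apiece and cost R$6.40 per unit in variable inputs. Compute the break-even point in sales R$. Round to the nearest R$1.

R$588,753

Contribution margin per unit = R$9.40 − R$6.40 = R$3.00, a CM ratio of R$3.00 ÷ R$9.40 = 0.3191.
Break-even revenue = fixed costs × price ÷ CM = R$187,900 × R$9.40 ÷ R$3.00 = R$588,753.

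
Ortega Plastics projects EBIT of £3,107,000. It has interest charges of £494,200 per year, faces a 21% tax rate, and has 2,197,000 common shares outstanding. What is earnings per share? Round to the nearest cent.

Pre-tax income = £3,107,000 − £494,200.00 = £2,612,800.00.
After tax at 21%: net income = £2,612,800.00 × 0.79 = £2,064,112.00.
Per share: £2,064,112.00 / 2,197,000 shares = £0.94.

£0.94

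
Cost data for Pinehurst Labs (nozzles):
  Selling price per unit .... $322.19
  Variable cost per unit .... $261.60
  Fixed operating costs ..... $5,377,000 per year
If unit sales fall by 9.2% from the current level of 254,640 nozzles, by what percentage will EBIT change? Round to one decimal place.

Total contribution margin = 254,640 × $60.59 = $15,428,637.60.
EBIT = $15,428,637.60 − $5,377,000 = $10,051,637.60.
So DOL = total CM / EBIT = $15,428,637.60 / $10,051,637.60 = 1.5349.
So EBIT moves 1.5349 × (-9.2%) = -14.1%.

-14.1%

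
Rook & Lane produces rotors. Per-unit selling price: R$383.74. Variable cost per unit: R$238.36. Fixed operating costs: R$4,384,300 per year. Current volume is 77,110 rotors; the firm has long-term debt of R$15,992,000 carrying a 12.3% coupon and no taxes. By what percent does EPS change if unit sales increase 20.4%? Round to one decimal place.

Contribution at this volume is 77,110 × R$145.38 = R$11,210,251.80.
Subtracting fixed costs: EBIT = R$11,210,251.80 − R$4,384,300 = R$6,825,951.80.
After interest of R$1,967,016.00, pre-tax earnings = R$4,858,935.80.
Degree of combined leverage = contribution ÷ (EBIT − I) = R$11,210,251.80 ÷ R$4,858,935.80 = 2.3071.
EPS therefore changes by 2.3071 × (+20.4%) = +47.1%.

+47.1%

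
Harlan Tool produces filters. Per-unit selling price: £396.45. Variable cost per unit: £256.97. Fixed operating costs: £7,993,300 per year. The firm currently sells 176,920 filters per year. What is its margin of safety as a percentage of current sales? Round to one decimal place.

Unit CM = price − variable cost = £396.45 − £256.97 = £139.48. Break-even units = £7,993,300 ÷ £139.48 = 57,307.86; break-even revenue = 57,307.86 × £396.45 = £22,719,700.21.
Actual sales revenue = 176,920 × £396.45 = £70,139,934.00.
Margin of safety = (£70,139,934.00 − £22,719,700.21) ÷ £70,139,934.00 = 67.6%.

67.6%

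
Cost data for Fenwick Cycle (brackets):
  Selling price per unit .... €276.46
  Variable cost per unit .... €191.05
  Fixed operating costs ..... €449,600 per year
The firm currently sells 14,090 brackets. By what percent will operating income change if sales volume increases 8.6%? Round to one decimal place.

+13.7%

Contribution at this volume is 14,090 × €85.41 = €1,203,426.90.
Subtracting fixed costs: EBIT = €1,203,426.90 − €449,600 = €753,826.90.
So DOL = total CM / EBIT = €1,203,426.90 / €753,826.90 = 1.5964.
Operating income changes by 1.5964 × +8.6% = +13.7%.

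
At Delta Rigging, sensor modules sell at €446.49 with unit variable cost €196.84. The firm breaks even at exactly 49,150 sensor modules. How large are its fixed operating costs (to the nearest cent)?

€12,270,297.50

Unit CM = price − variable cost = €446.49 − €196.84 = €249.65.
Since BE = FC / CM, FC = 49,150 × €249.65 = €12,270,297.50.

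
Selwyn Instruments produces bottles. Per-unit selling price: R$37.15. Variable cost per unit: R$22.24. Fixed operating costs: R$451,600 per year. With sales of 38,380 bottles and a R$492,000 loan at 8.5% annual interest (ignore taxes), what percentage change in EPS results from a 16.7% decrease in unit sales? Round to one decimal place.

At 38,380 units, contribution = 38,380 × R$14.91 = R$572,245.80.
Operating income = contribution − fixed costs = R$572,245.80 − R$451,600 = R$120,645.80.
After interest of R$41,820.00, pre-tax earnings = R$78,825.80.
Degree of combined leverage = contribution ÷ (EBIT − I) = R$572,245.80 ÷ R$78,825.80 = 7.2596.
EPS therefore changes by 7.2596 × (-16.7%) = -121.2%.

-121.2%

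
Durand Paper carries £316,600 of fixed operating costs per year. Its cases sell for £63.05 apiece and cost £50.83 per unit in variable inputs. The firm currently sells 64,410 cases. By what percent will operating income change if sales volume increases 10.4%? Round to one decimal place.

Total contribution margin = 64,410 × £12.22 = £787,090.20.
EBIT = £787,090.20 − £316,600 = £470,490.20.
So DOL = total CM / EBIT = £787,090.20 / £470,490.20 = 1.6729.
%ΔEBIT = DOL × %ΔSales = 1.6729 × +10.4% = +17.4%.

+17.4%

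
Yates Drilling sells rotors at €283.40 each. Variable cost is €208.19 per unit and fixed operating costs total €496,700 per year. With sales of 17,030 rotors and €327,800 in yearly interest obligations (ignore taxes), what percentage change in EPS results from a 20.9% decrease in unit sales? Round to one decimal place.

-58.7%

Contribution at this volume is 17,030 × €75.21 = €1,280,826.30.
Subtracting fixed costs: EBIT = €1,280,826.30 − €496,700 = €784,126.30.
Interest = €327,800.00, so EBIT − I = €456,326.30.
Degree of combined leverage = contribution ÷ (EBIT − I) = €1,280,826.30 ÷ €456,326.30 = 2.8068.
EPS therefore changes by 2.8068 × (-20.9%) = -58.7%.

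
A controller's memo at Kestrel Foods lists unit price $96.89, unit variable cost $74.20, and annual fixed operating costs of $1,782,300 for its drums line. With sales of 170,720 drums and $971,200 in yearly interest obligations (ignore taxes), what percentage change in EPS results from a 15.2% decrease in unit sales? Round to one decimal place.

-52.6%

Total contribution margin = 170,720 × $22.69 = $3,873,636.80.
Subtracting fixed costs: EBIT = $3,873,636.80 − $1,782,300 = $2,091,336.80.
After interest of $971,200.00, pre-tax earnings = $1,120,136.80.
DCL = total CM / (EBIT − I) = $3,873,636.80 / $1,120,136.80 = 3.4582.
%ΔEPS = DCL × %ΔSales = 3.4582 × -15.2% = -52.6%.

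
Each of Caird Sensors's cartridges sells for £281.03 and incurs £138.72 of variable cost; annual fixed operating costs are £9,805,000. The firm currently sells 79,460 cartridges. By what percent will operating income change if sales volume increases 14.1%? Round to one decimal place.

At 79,460 units, contribution = 79,460 × £142.31 = £11,307,952.60.
Operating income = contribution − fixed costs = £11,307,952.60 − £9,805,000 = £1,502,952.60.
DOL = contribution ÷ EBIT = £11,307,952.60 ÷ £1,502,952.60 = 7.5238.
Operating income changes by 7.5238 × +14.1% = +106.1%.

+106.1%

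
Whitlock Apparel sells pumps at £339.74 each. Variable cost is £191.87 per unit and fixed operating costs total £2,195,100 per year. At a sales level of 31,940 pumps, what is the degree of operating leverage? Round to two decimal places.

Total contribution margin = 31,940 × £147.87 = £4,722,967.80.
EBIT = £4,722,967.80 − £2,195,100 = £2,527,867.80.
Degree of operating leverage = £4,722,967.80 / £2,527,867.80 = 1.8684.

1.87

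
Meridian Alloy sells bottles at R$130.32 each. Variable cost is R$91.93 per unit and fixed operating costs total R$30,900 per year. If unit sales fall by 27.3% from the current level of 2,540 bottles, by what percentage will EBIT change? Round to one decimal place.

-40.0%

Contribution at this volume is 2,540 × R$38.39 = R$97,510.60.
Subtracting fixed costs: EBIT = R$97,510.60 − R$30,900 = R$66,610.60.
Degree of operating leverage = R$97,510.60 / R$66,610.60 = 1.4639.
So EBIT moves 1.4639 × (-27.3%) = -40.0%.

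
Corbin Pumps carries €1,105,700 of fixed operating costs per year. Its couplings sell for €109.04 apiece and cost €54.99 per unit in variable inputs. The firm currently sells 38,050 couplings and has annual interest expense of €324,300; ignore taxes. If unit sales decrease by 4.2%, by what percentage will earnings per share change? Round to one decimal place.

-13.8%

At 38,050 units, contribution = 38,050 × €54.05 = €2,056,602.50.
Operating income = contribution − fixed costs = €2,056,602.50 − €1,105,700 = €950,902.50.
Interest = €324,300.00, so EBIT − I = €626,602.50.
DCL = total CM / (EBIT − I) = €2,056,602.50 / €626,602.50 = 3.2821.
%ΔEPS = DCL × %ΔSales = 3.2821 × -4.2% = -13.8%.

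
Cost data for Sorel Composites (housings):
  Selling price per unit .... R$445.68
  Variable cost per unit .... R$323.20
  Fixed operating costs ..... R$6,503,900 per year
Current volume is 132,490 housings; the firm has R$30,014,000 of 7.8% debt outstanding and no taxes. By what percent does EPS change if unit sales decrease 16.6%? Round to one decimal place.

-36.5%

Total contribution margin = 132,490 × R$122.48 = R$16,227,375.20.
Operating income = contribution − fixed costs = R$16,227,375.20 − R$6,503,900 = R$9,723,475.20.
After interest of R$2,341,092.00, pre-tax earnings = R$7,382,383.20.
DCL = total CM / (EBIT − I) = R$16,227,375.20 / R$7,382,383.20 = 2.1981.
%ΔEPS = DCL × %ΔSales = 2.1981 × -16.6% = -36.5%.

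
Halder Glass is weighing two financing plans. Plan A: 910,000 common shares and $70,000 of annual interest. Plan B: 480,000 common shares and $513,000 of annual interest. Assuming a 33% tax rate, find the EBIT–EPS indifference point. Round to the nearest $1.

Set EPS_A = EPS_B: (EBIT − $70,000)(1 − 0.33) ÷ 910,000 = (EBIT − $513,000)(1 − 0.33) ÷ 480,000.
Cancelling (1 − t) and cross-multiplying: 480,000·(EBIT − 70,000) = 910,000·(EBIT − 513,000).
EBIT × (910,000 − 480,000) = 513,000 × 910,000 − 70,000 × 480,000 = 433,230,000,000, so EBIT = 433,230,000,000 ÷ 430,000 = 1,007,511.63.

$1,007,512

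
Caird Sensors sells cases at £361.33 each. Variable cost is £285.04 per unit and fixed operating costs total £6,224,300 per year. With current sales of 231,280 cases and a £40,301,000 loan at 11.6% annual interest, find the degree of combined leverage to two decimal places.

Contribution at this volume is 231,280 × £76.29 = £17,644,351.20.
Subtracting fixed costs: EBIT = £17,644,351.20 − £6,224,300 = £11,420,051.20. Interest = £4,674,916.00.
DOL = £17,644,351.20 ÷ £11,420,051.20 = 1.5450; DFL = £11,420,051.20 ÷ £6,745,135.20 = 1.6931.
Combined leverage = 1.5450 × 1.6931 = 2.6158.

2.62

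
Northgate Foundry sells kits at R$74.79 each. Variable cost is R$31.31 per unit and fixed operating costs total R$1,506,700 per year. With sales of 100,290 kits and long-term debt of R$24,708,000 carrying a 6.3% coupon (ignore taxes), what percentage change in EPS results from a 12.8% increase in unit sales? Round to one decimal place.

+43.0%

Total contribution margin = 100,290 × R$43.48 = R$4,360,609.20.
Operating income = contribution − fixed costs = R$4,360,609.20 − R$1,506,700 = R$2,853,909.20.
Interest = R$1,556,604.00, so EBIT − I = R$1,297,305.20.
DCL = total CM / (EBIT − I) = R$4,360,609.20 / R$1,297,305.20 = 3.3613.
%ΔEPS = DCL × %ΔSales = 3.3613 × +12.8% = +43.0%.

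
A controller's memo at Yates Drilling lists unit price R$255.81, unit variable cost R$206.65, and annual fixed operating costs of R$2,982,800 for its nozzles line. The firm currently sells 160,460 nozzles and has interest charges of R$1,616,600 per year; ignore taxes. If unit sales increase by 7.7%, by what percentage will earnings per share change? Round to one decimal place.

Contribution at this volume is 160,460 × R$49.16 = R$7,888,213.60.
Subtracting fixed costs: EBIT = R$7,888,213.60 − R$2,982,800 = R$4,905,413.60.
After interest of R$1,616,600.00, pre-tax earnings = R$3,288,813.60.
Degree of combined leverage = contribution ÷ (EBIT − I) = R$7,888,213.60 ÷ R$3,288,813.60 = 2.3985.
%ΔEPS = DCL × %ΔSales = 2.3985 × +7.7% = +18.5%.

+18.5%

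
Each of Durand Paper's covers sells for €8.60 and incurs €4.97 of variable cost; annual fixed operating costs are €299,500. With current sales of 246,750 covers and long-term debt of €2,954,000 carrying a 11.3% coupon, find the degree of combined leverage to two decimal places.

3.41

At 246,750 units, contribution = 246,750 × €3.63 = €895,702.50.
Subtracting fixed costs: EBIT = €895,702.50 − €299,500 = €596,202.50. Interest = €333,802.00, so EBIT − I = €262,400.50.
Degree of total leverage = total CM / (EBIT − interest) = €895,702.50 / €262,400.50 = 3.4135.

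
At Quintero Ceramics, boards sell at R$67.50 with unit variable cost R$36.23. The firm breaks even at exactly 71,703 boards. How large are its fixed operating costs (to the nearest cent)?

R$2,242,152.81

Unit CM = price − variable cost = R$67.50 − R$36.23 = R$31.27.
Fixed costs = break-even units × CM = 71,703 × R$31.27 = R$2,242,152.81.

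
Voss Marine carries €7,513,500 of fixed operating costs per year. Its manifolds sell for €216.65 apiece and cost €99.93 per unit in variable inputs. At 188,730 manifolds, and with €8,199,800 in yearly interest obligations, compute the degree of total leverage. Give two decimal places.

3.49

Contribution at this volume is 188,730 × €116.72 = €22,028,565.60.
EBIT = €22,028,565.60 − €7,513,500 = €14,515,065.60. Interest = €8,199,800.00, so EBIT − I = €6,315,265.60.
DCL = contribution ÷ (EBIT − I) = €22,028,565.60 ÷ €6,315,265.60 = 3.4881.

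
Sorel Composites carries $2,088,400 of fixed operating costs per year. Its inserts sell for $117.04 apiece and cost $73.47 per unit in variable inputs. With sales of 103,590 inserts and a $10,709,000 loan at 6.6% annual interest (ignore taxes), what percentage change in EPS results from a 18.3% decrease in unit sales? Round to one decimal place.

-48.1%

At 103,590 units, contribution = 103,590 × $43.57 = $4,513,416.30.
Operating income = contribution − fixed costs = $4,513,416.30 − $2,088,400 = $2,425,016.30.
After interest of $706,794.00, pre-tax earnings = $1,718,222.30.
DCL = total CM / (EBIT − I) = $4,513,416.30 / $1,718,222.30 = 2.6268.
EPS therefore changes by 2.6268 × (-18.3%) = -48.1%.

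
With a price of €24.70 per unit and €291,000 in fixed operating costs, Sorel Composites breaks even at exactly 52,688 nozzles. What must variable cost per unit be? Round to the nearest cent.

€19.18

At break-even, FC = Q × (P − VC), so P − VC = €291,000 ÷ 52,688 = €5.5231.
Hence VC = price − CM = €24.70 − €5.5231 = €19.18.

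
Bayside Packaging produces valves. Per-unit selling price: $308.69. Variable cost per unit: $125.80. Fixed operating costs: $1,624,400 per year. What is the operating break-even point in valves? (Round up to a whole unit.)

8,882 valves

Contribution margin per unit = $308.69 − $125.80 = $182.89.
Units to break even: $1,624,400 ÷ $182.89 = 8,881.84, rounded up to 8,882.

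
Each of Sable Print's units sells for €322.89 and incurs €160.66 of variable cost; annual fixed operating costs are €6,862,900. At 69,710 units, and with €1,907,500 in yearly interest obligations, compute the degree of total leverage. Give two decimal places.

4.45

Total contribution margin = 69,710 × €162.23 = €11,309,053.30.
Subtracting fixed costs: EBIT = €11,309,053.30 − €6,862,900 = €4,446,153.30. Interest = €1,907,500.00.
DOL = €11,309,053.30 ÷ €4,446,153.30 = 2.5436; DFL = €4,446,153.30 ÷ €2,538,653.30 = 1.7514.
Combined leverage = 2.5436 × 1.7514 = 4.4549.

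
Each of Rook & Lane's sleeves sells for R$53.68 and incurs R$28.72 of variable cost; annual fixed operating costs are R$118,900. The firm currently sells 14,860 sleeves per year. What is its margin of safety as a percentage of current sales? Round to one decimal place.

Unit CM = price − variable cost = R$53.68 − R$28.72 = R$24.96. Break-even units = R$118,900 ÷ R$24.96 = 4,763.62; break-even revenue = 4,763.62 × R$53.68 = R$255,711.22.
Current sales = 14,860 × R$53.68 = R$797,684.80.
Margin of safety = (R$797,684.80 − R$255,711.22) ÷ R$797,684.80 = 67.9%.

67.9%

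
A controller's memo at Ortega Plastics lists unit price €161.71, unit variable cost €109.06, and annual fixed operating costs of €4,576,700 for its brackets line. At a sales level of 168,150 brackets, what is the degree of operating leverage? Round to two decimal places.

2.07

At 168,150 units, contribution = 168,150 × €52.65 = €8,853,097.50.
Operating income = contribution − fixed costs = €8,853,097.50 − €4,576,700 = €4,276,397.50.
So DOL = total CM / EBIT = €8,853,097.50 / €4,276,397.50 = 2.0702.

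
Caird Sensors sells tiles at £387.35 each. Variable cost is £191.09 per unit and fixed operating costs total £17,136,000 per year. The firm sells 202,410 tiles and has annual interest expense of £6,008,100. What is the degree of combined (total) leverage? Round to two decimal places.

2.40

At 202,410 units, contribution = 202,410 × £196.26 = £39,724,986.60.
Operating income = contribution − fixed costs = £39,724,986.60 − £17,136,000 = £22,588,986.60. Interest = £6,008,100.00.
DOL = £39,724,986.60 ÷ £22,588,986.60 = 1.7586; DFL = £22,588,986.60 ÷ £16,580,886.60 = 1.3624.
Combined leverage = 1.7586 × 1.3624 = 2.3959.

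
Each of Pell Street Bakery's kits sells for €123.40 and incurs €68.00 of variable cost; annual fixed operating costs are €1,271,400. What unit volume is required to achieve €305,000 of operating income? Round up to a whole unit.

Unit CM = price − variable cost = €123.40 − €68.00 = €55.40.
Need Q such that Q × €55.40 − €1,271,400 = €305,000, i.e. Q = €1,576,400 / €55.40 = 28,454.87 → 28,455.

28,455 kits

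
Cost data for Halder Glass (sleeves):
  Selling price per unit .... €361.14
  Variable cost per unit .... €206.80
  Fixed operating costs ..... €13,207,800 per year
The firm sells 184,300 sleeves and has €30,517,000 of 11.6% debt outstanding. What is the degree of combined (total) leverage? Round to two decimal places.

2.43

Contribution at this volume is 184,300 × €154.34 = €28,444,862.00.
Operating income = contribution − fixed costs = €28,444,862.00 − €13,207,800 = €15,237,062.00. Interest = €3,539,972.00, so EBIT − I = €11,697,090.00.
DCL = contribution ÷ (EBIT − I) = €28,444,862.00 ÷ €11,697,090.00 = 2.4318.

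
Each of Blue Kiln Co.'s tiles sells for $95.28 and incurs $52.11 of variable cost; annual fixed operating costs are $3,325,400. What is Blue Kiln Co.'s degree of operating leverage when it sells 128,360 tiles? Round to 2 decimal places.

Total contribution margin = 128,360 × $43.17 = $5,541,301.20.
Operating income = contribution − fixed costs = $5,541,301.20 − $3,325,400 = $2,215,901.20.
DOL = contribution ÷ EBIT = $5,541,301.20 ÷ $2,215,901.20 = 2.5007.

2.50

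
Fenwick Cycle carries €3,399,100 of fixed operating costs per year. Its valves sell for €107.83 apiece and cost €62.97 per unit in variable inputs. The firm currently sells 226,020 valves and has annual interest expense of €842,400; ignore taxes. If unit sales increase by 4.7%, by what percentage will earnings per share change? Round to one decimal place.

Total contribution margin = 226,020 × €44.86 = €10,139,257.20.
Operating income = contribution − fixed costs = €10,139,257.20 − €3,399,100 = €6,740,157.20.
Interest = €842,400.00, so EBIT − I = €5,897,757.20.
Degree of combined leverage = contribution ÷ (EBIT − I) = €10,139,257.20 ÷ €5,897,757.20 = 1.7192.
EPS therefore changes by 1.7192 × (+4.7%) = +8.1%.

+8.1%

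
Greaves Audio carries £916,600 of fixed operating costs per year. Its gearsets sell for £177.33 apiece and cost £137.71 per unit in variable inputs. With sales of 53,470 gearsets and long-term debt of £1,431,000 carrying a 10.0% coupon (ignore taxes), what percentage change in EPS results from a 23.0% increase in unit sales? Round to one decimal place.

Contribution at this volume is 53,470 × £39.62 = £2,118,481.40.
Operating income = contribution − fixed costs = £2,118,481.40 − £916,600 = £1,201,881.40.
Interest = £143,100.00, so EBIT − I = £1,058,781.40.
DCL = total CM / (EBIT − I) = £2,118,481.40 / £1,058,781.40 = 2.0009.
EPS therefore changes by 2.0009 × (+23.0%) = +46.0%.

+46.0%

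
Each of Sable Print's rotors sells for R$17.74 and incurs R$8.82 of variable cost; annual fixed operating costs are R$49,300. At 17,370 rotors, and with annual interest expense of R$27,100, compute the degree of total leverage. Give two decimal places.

1.97

Contribution at this volume is 17,370 × R$8.92 = R$154,940.40.
EBIT = R$154,940.40 − R$49,300 = R$105,640.40. Interest = R$27,100.00, so EBIT − I = R$78,540.40.
DCL = contribution ÷ (EBIT − I) = R$154,940.40 ÷ R$78,540.40 = 1.9727.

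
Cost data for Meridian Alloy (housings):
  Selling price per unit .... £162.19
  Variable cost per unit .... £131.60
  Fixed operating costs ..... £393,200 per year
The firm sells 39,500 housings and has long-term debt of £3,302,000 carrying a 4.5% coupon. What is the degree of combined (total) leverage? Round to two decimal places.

Total contribution margin = 39,500 × £30.59 = £1,208,305.00.
Subtracting fixed costs: EBIT = £1,208,305.00 − £393,200 = £815,105.00. Interest = £148,590.00.
DOL = £1,208,305.00 ÷ £815,105.00 = 1.4824; DFL = £815,105.00 ÷ £666,515.00 = 1.2229.
DCL = DOL × DFL = 1.4824 × 1.2229 = 1.8128.

1.81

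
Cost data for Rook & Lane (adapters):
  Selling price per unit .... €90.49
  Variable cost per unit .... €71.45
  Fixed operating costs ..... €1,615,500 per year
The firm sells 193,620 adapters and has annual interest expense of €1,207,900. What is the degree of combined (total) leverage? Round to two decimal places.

4.27

At 193,620 units, contribution = 193,620 × €19.04 = €3,686,524.80.
Subtracting fixed costs: EBIT = €3,686,524.80 − €1,615,500 = €2,071,024.80. Interest = €1,207,900.00, so EBIT − I = €863,124.80.
DCL = contribution ÷ (EBIT − I) = €3,686,524.80 ÷ €863,124.80 = 4.2711.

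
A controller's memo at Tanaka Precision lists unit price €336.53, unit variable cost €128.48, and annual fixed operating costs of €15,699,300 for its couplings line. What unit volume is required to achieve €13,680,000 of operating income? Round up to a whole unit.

141,213 couplings

Each unit contributes €336.53 − €128.48 = €208.05.
Units = (FC + target) / CM = (€15,699,300 + €13,680,000) / €208.05 = 141,212.69, so 141,213 couplings.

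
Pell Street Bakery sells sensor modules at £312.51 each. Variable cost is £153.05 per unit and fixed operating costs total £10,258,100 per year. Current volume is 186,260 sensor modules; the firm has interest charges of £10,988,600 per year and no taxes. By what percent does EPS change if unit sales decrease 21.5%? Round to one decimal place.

Total contribution margin = 186,260 × £159.46 = £29,701,019.60.
EBIT = £29,701,019.60 − £10,258,100 = £19,442,919.60.
Interest = £10,988,600.00, so EBIT − I = £8,454,319.60.
Degree of combined leverage = contribution ÷ (EBIT − I) = £29,701,019.60 ÷ £8,454,319.60 = 3.5131.
%ΔEPS = DCL × %ΔSales = 3.5131 × -21.5% = -75.5%.

-75.5%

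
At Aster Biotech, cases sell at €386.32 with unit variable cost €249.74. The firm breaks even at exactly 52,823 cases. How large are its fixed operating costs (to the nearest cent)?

€7,214,565.34

Each unit contributes €386.32 − €249.74 = €136.58.
Fixed costs = break-even units × CM = 52,823 × €136.58 = €7,214,565.34.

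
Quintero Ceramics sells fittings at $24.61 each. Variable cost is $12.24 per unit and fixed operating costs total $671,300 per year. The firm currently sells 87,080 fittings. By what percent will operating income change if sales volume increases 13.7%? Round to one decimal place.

+36.4%

Contribution at this volume is 87,080 × $12.37 = $1,077,179.60.
Operating income = contribution − fixed costs = $1,077,179.60 − $671,300 = $405,879.60.
Degree of operating leverage = $1,077,179.60 / $405,879.60 = 2.6539.
%ΔEBIT = DOL × %ΔSales = 2.6539 × +13.7% = +36.4%.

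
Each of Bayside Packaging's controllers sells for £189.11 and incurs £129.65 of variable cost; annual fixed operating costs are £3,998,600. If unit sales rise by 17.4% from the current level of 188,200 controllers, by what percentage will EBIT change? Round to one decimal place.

+27.1%

Contribution at this volume is 188,200 × £59.46 = £11,190,372.00.
Subtracting fixed costs: EBIT = £11,190,372.00 − £3,998,600 = £7,191,772.00.
DOL = contribution ÷ EBIT = £11,190,372.00 ÷ £7,191,772.00 = 1.5560.
Operating income changes by 1.5560 × +17.4% = +27.1%.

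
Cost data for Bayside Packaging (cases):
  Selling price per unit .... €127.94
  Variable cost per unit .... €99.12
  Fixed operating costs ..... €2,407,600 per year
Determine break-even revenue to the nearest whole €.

CM per unit = €127.94 − €99.12 = €28.82; CM ratio = €28.82 / €127.94 = 0.2253.
Break-even revenue = fixed costs × price ÷ CM = €2,407,600 × €127.94 ÷ €28.82 = €10,688,006.

€10,688,006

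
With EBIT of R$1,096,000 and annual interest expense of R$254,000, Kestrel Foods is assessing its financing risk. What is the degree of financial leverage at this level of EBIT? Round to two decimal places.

1.30

Interest = R$254,000.00.
DFL = EBIT ÷ (EBIT − I) = R$1,096,000 ÷ (R$1,096,000 − R$254,000.00) = R$1,096,000 ÷ R$842,000.00 = 1.3017.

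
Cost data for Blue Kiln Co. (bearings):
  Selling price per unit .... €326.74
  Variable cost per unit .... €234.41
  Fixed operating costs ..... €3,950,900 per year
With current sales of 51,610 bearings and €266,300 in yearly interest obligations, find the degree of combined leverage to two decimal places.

8.70

Contribution at this volume is 51,610 × €92.33 = €4,765,151.30.
EBIT = €4,765,151.30 − €3,950,900 = €814,251.30. Interest = €266,300.00.
DOL = €4,765,151.30 ÷ €814,251.30 = 5.8522; DFL = €814,251.30 ÷ €547,951.30 = 1.4860.
DCL = DOL × DFL = 5.8522 × 1.4860 = 8.6964.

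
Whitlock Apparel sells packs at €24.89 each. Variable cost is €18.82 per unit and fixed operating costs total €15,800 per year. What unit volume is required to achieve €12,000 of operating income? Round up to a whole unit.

4,580 packs

Contribution margin per unit = €24.89 − €18.82 = €6.07.
Need Q such that Q × €6.07 − €15,800 = €12,000, i.e. Q = €27,800 / €6.07 = 4,579.90 → 4,580.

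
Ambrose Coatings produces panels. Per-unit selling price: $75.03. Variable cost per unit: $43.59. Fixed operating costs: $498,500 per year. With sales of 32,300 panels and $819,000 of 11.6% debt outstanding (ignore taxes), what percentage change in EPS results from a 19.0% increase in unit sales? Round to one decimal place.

Total contribution margin = 32,300 × $31.44 = $1,015,512.00.
Operating income = contribution − fixed costs = $1,015,512.00 − $498,500 = $517,012.00.
After interest of $95,004.00, pre-tax earnings = $422,008.00.
DCL = total CM / (EBIT − I) = $1,015,512.00 / $422,008.00 = 2.4064.
EPS therefore changes by 2.4064 × (+19.0%) = +45.7%.

+45.7%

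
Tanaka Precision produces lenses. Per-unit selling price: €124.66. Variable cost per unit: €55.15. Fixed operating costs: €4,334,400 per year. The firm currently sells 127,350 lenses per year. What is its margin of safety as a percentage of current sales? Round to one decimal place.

Contribution margin per unit = €124.66 − €55.15 = €69.51. Break-even units = €4,334,400 ÷ €69.51 = 62,356.50; break-even revenue = 62,356.50 × €124.66 = €7,773,360.73.
Current sales = 127,350 × €124.66 = €15,875,451.00.
Margin of safety = (€15,875,451.00 − €7,773,360.73) ÷ €15,875,451.00 = 51.0%.

51.0%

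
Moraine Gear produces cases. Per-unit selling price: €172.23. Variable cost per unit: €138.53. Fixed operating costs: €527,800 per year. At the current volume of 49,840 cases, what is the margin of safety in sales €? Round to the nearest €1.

€5,886,525

Contribution margin per unit = €172.23 − €138.53 = €33.70. Break-even units = €527,800 ÷ €33.70 = 15,661.72; break-even revenue = 15,661.72 × €172.23 = €2,697,418.22.
Current sales = 49,840 × €172.23 = €8,583,943.20.
Margin of safety = €8,583,943.20 − €2,697,418.22 = €5,886,525.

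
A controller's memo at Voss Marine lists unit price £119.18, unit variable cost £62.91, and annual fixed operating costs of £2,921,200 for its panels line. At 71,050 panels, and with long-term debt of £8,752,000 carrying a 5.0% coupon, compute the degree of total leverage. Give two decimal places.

6.25

At 71,050 units, contribution = 71,050 × £56.27 = £3,997,983.50.
Operating income = contribution − fixed costs = £3,997,983.50 − £2,921,200 = £1,076,783.50. Interest = £437,600.00, so EBIT − I = £639,183.50.
Degree of total leverage = total CM / (EBIT − interest) = £3,997,983.50 / £639,183.50 = 6.2548.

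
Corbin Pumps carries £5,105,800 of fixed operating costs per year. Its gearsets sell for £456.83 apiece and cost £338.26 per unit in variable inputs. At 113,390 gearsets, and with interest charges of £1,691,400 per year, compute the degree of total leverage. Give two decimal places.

Contribution at this volume is 113,390 × £118.57 = £13,444,652.30.
EBIT = £13,444,652.30 − £5,105,800 = £8,338,852.30. Interest = £1,691,400.00, so EBIT − I = £6,647,452.30.
Degree of total leverage = total CM / (EBIT − interest) = £13,444,652.30 / £6,647,452.30 = 2.0225.

2.02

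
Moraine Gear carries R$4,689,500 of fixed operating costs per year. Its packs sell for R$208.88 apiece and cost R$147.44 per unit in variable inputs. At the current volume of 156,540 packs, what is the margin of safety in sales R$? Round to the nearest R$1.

R$16,754,996

Contribution margin per unit = R$208.88 − R$147.44 = R$61.44. Break-even units = R$4,689,500 ÷ R$61.44 = 76,326.50; break-even revenue = 76,326.50 × R$208.88 = R$15,943,078.78.
Current sales = 156,540 × R$208.88 = R$32,698,075.20.
Margin of safety = R$32,698,075.20 − R$15,943,078.78 = R$16,754,996.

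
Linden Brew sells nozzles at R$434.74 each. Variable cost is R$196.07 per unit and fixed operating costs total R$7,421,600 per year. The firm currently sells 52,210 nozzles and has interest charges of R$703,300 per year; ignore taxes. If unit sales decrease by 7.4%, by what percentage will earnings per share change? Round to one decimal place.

-21.3%

Total contribution margin = 52,210 × R$238.67 = R$12,460,960.70.
Operating income = contribution − fixed costs = R$12,460,960.70 − R$7,421,600 = R$5,039,360.70.
Interest = R$703,300.00, so EBIT − I = R$4,336,060.70.
Degree of combined leverage = contribution ÷ (EBIT − I) = R$12,460,960.70 ÷ R$4,336,060.70 = 2.8738.
EPS therefore changes by 2.8738 × (-7.4%) = -21.3%.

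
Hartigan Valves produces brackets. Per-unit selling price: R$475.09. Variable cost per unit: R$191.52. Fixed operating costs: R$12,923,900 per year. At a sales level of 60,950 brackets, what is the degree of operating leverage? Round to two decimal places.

3.96

Total contribution margin = 60,950 × R$283.57 = R$17,283,591.50.
EBIT = R$17,283,591.50 − R$12,923,900 = R$4,359,691.50.
DOL = contribution ÷ EBIT = R$17,283,591.50 ÷ R$4,359,691.50 = 3.9644.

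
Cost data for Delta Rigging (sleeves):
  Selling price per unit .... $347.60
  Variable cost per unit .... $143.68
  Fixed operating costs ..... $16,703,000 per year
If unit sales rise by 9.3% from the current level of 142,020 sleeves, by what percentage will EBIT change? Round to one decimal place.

Contribution at this volume is 142,020 × $203.92 = $28,960,718.40.
EBIT = $28,960,718.40 − $16,703,000 = $12,257,718.40.
So DOL = total CM / EBIT = $28,960,718.40 / $12,257,718.40 = 2.3627.
Operating income changes by 2.3627 × +9.3% = +22.0%.

+22.0%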